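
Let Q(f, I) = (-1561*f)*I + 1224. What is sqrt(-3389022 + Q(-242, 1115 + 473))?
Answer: sqrt(596498258) ≈ 24423.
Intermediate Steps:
Q(f, I) = 1224 - 1561*I*f (Q(f, I) = -1561*I*f + 1224 = 1224 - 1561*I*f)
sqrt(-3389022 + Q(-242, 1115 + 473)) = sqrt(-3389022 + (1224 - 1561*(1115 + 473)*(-242))) = sqrt(-3389022 + (1224 - 1561*1588*(-242))) = sqrt(-3389022 + (1224 + 599886056)) = sqrt(-3389022 + 599887280) = sqrt(596498258)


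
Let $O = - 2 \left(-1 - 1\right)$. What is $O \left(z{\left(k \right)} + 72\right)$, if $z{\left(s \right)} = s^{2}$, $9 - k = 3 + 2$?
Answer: $352$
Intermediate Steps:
$k = 4$ ($k = 9 - \left(3 + 2\right) = 9 - 5 = 4$)
$O = 4$ ($O = \left(-2\right) \left(-2\right) = 4$)
$O \left(z{\left(k \right)} + 72\right) = 4 \left(4^{2} + 72\right) = 4 \left(16 + 72\right) = 4 \cdot 88 = 352$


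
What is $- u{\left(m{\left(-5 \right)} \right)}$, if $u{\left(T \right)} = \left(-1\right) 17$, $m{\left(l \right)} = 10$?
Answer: $17$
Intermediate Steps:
$u{\left(T \right)} = -17$
$- u{\left(m{\left(-5 \right)} \right)} = \left(-1\right) \left(-17\right) = 17$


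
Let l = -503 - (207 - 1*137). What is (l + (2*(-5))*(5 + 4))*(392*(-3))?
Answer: 779688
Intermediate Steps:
l = -573 (l = -503 - (207 - 137) = -503 - 1*70 = -503 - 70 = -573)
(l + (2*(-5))*(5 + 4))*(392*(-3)) = (-573 + (2*(-5))*(5 + 4))*(392*(-3)) = (-573 - 10*9)*(-1176) = (-573 - 90)*(-1176) = -663*(-1176) = 779688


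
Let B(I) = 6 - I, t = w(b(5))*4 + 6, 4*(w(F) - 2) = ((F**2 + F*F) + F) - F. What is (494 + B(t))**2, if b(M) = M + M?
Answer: 81796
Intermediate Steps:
b(M) = 2*M
w(F) = 2 + F**2/2 (w(F) = 2 + (((F**2 + F*F) + F) - F)/4 = 2 + (((F**2 + F**2) + F) - F)/4 = 2 + ((2*F**2 + F) - F)/4 = 2 + ((F + 2*F**2) - F)/4 = 2 + (2*F**2)/4 = 2 + F**2/2)
t = 214 (t = (2 + (2*5)**2/2)*4 + 6 = (2 + (1/2)*10**2)*4 + 6 = (2 + (1/2)*100)*4 + 6 = (2 + 50)*4 + 6 = 52*4 + 6 = 208 + 6 = 214)
(494 + B(t))**2 = (494 + (6 - 1*214))**2 = (494 + (6 - 214))**2 = (494 - 208)**2 = 286**2 = 81796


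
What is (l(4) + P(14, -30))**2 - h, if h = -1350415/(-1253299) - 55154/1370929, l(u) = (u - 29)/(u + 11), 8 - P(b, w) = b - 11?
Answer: 155778606784699/15463655502939 ≈ 10.074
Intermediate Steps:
P(b, w) = 19 - b (P(b, w) = 8 - (b - 11) = 8 - (-11 + b) = 8 + (11 - b) = 19 - b)
l(u) = (-29 + u)/(11 + u)
h = 1782198632489/1718183944771 (h = -1350415*(-1/1253299) - 55154*1/1370929 = 1350415/1253299 - 55154/1370929 = 1782198632489/1718183944771 ≈ 1.0373)
(l(4) + P(14, -30))**2 - h = ((-29 + 4)/(11 + 4) + (19 - 1*14))**2 - 1*1782198632489/1718183944771 = (-25/15 + (19 - 14))**2 - 1782198632489/1718183944771 = ((1/15)*(-25) + 5)**2 - 1782198632489/1718183944771 = (-5/3 + 5)**2 - 1782198632489/1718183944771 = (10/3)**2 - 1782198632489/1718183944771 = 100/9 - 1782198632489/1718183944771 = 155778606784699/15463655502939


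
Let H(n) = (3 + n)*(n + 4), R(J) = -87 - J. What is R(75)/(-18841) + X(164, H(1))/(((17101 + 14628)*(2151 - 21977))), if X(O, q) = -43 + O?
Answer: 101905303187/11852103520514 ≈ 0.0085981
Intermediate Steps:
H(n) = (3 + n)*(4 + n)
R(75)/(-18841) + X(164, H(1))/(((17101 + 14628)*(2151 - 21977))) = (-87 - 1*75)/(-18841) + (-43 + 164)/(((17101 + 14628)*(2151 - 21977))) = (-87 - 75)*(-1/18841) + 121/((31729*(-19826))) = -162*(-1/18841) + 121/(-629059154) = 162/18841 + 121*(-1/629059154) = 162/18841 - 121/629059154 = 101905303187/11852103520514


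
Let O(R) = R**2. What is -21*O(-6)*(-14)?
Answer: 10584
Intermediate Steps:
-21*O(-6)*(-14) = -21*(-6)**2*(-14) = -21*36*(-14) = -756*(-14) = 10584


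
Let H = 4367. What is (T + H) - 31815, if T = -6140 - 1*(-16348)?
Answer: -17240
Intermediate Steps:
T = 10208 (T = -6140 + 16348 = 10208)
(T + H) - 31815 = (10208 + 4367) - 31815 = 14575 - 31815 = -17240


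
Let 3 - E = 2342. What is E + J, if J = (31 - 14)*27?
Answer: -1880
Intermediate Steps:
J = 459 (J = 17*27 = 459)
E = -2339 (E = 3 - 1*2342 = 3 - 2342 = -2339)
E + J = -2339 + 459 = -1880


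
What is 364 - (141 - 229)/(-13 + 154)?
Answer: 51412/141 ≈ 364.62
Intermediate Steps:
364 - (141 - 229)/(-13 + 154) = 364 - (-88)/141 = 364 - 1*(-88/141) = 364 + 88/141 = 51412/141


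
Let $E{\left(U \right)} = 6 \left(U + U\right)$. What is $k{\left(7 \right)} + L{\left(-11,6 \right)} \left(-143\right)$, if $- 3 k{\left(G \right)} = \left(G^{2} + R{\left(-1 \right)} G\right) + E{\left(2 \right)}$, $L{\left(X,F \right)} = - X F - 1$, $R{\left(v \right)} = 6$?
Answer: $- \frac{28000}{3} \approx -9333.3$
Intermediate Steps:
$L{\left(X,F \right)} = -1 - F X$ ($L{\left(X,F \right)} = - F X - 1 = -1 - F X$)
$E{\left(U \right)} = 12 U$ ($E{\left(U \right)} = 6 \cdot 2 U = 12 U$)
$k{\left(G \right)} = -8 - 2 G - \frac{G^{2}}{3}$ ($k{\left(G \right)} = - \frac{\left(G^{2} + 6 G\right) + 12 \cdot 2}{3} = - \frac{\left(G^{2} + 6 G\right) + 24}{3} = - \frac{24 + G^{2} + 6 G}{3} = -8 - 2 G - \frac{G^{2}}{3}$)
$k{\left(7 \right)} + L{\left(-11,6 \right)} \left(-143\right) = \left(-8 - 14 - \frac{7^{2}}{3}\right) + \left(-1 - 6 \left(-11\right)\right) \left(-143\right) = \left(-8 - 14 - \frac{49}{3}\right) + \left(-1 + 66\right) \left(-143\right) = \left(-8 - 14 - \frac{49}{3}\right) + 65 \left(-143\right) = - \frac{115}{3} - 9295 = - \frac{28000}{3}$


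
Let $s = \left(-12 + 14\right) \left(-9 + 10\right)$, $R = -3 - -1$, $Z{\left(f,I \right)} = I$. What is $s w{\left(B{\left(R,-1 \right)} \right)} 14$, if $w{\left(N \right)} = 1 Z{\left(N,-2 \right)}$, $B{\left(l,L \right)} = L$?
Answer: $-56$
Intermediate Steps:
$R = -2$ ($R = -3 + 1 = -2$)
$w{\left(N \right)} = -2$ ($w{\left(N \right)} = 1 \left(-2\right) = -2$)
$s = 2$ ($s = 2 \cdot 1 = 2$)
$s w{\left(B{\left(R,-1 \right)} \right)} 14 = 2 \left(-2\right) 14 = \left(-4\right) 14 = -56$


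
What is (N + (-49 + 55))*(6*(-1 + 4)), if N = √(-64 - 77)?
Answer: 108 + 18*I*√141 ≈ 108.0 + 213.74*I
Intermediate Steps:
N = I*√141 (N = √(-141) = I*√141 ≈ 11.874*I)
(N + (-49 + 55))*(6*(-1 + 4)) = (I*√141 + (-49 + 55))*(6*(-1 + 4)) = (I*√141 + 6)*(6*3) = (6 + I*√141)*18 = 108 + 18*I*√141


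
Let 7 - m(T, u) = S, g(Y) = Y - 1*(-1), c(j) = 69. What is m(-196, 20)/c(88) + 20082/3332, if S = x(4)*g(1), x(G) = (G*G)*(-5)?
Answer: 971051/114954 ≈ 8.4473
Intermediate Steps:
g(Y) = 1 + Y (g(Y) = Y + 1 = 1 + Y)
x(G) = -5*G² (x(G) = G²*(-5) = -5*G²)
S = -160 (S = (-5*4²)*(1 + 1) = -5*16*2 = -80*2 = -160)
m(T, u) = 167 (m(T, u) = 7 - 1*(-160) = 7 + 160 = 167)
m(-196, 20)/c(88) + 20082/3332 = 167/69 + 20082/3332 = 167*(1/69) + 20082*(1/3332) = 167/69 + 10041/1666 = 971051/114954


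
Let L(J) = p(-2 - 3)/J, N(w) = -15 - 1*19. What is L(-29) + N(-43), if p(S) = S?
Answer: -981/29 ≈ -33.828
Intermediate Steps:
N(w) = -34 (N(w) = -15 - 19 = -34)
L(J) = -5/J (L(J) = (-2 - 3)/J = -5/J)
L(-29) + N(-43) = -5/(-29) - 34 = -5*(-1/29) - 34 = 5/29 - 34 = -981/29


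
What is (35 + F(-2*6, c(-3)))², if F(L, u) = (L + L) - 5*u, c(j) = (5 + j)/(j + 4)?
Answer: 1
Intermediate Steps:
c(j) = (5 + j)/(4 + j)
F(L, u) = -5*u + 2*L (F(L, u) = 2*L - 5*u = -5*u + 2*L)
(35 + F(-2*6, c(-3)))² = (35 + (-5*(5 - 3)/(4 - 3) + 2*(-2*6)))² = (35 + (-5*2/1 + 2*(-12)))² = (35 + (-5*2 - 24))² = (35 + (-10 - 24))² = (35 - 34)² = 1² = 1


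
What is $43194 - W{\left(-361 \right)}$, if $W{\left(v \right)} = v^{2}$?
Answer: $-87127$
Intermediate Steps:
$43194 - W{\left(-361 \right)} = 43194 - \left(-361\right)^{2} = 43194 - 130321 = -87127$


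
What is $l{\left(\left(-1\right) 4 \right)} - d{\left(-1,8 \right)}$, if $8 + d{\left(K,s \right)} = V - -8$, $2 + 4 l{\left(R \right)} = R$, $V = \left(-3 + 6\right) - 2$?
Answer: $- \frac{5}{2} \approx -2.5$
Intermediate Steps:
$V = 1$ ($V = 3 - 2 = 1$)
$l{\left(R \right)} = - \frac{1}{2} + \frac{R}{4}$
$d{\left(K,s \right)} = 1$ ($d{\left(K,s \right)} = -8 + \left(1 - -8\right) = -8 + \left(1 + 8\right) = -8 + 9 = 1$)
$l{\left(\left(-1\right) 4 \right)} - d{\left(-1,8 \right)} = \left(- \frac{1}{2} + \frac{\left(-1\right) 4}{4}\right) - 1 = \left(- \frac{1}{2} + \frac{1}{4} \left(-4\right)\right) - 1 = \left(- \frac{1}{2} - 1\right) - 1 = - \frac{3}{2} - 1 = - \frac{5}{2}$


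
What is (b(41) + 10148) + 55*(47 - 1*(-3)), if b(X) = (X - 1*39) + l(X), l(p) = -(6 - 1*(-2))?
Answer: 12892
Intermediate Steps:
l(p) = -8 (l(p) = -(6 + 2) = -1*8 = -8)
b(X) = -47 + X (b(X) = (X - 1*39) - 8 = (X - 39) - 8 = (-39 + X) - 8 = -47 + X)
(b(41) + 10148) + 55*(47 - 1*(-3)) = ((-47 + 41) + 10148) + 55*(47 - 1*(-3)) = (-6 + 10148) + 55*(47 + 3) = 10142 + 55*50 = 10142 + 2750 = 12892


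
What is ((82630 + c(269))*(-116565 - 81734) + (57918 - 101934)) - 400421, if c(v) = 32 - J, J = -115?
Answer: -16415040760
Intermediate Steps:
c(v) = 147 (c(v) = 32 - 1*(-115) = 32 + 115 = 147)
((82630 + c(269))*(-116565 - 81734) + (57918 - 101934)) - 400421 = ((82630 + 147)*(-116565 - 81734) + (57918 - 101934)) - 400421 = (82777*(-198299) - 44016) - 400421 = (-16414596323 - 44016) - 400421 = -16414640339 - 400421 = -16415040760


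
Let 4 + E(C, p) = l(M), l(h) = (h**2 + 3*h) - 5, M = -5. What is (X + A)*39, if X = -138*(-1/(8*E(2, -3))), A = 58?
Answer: 11739/4 ≈ 2934.8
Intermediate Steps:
l(h) = -5 + h**2 + 3*h
E(C, p) = 1 (E(C, p) = -4 + (-5 + (-5)**2 + 3*(-5)) = -4 + (-5 + 25 - 15) = -4 + 5 = 1)
X = 69/4 (X = -138/(-2*4*1) = -138/((-8*1)) = -138/(-8) = -138*(-1/8) = 69/4 ≈ 17.250)
(X + A)*39 = (69/4 + 58)*39 = (301/4)*39 = 11739/4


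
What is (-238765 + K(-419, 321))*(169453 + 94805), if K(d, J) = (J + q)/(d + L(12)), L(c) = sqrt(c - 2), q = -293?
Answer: -3692163998113242/58517 - 2466408*sqrt(10)/58517 ≈ -6.3096e+10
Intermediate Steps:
L(c) = sqrt(-2 + c)
K(d, J) = (-293 + J)/(d + sqrt(10)) (K(d, J) = (J - 293)/(d + sqrt(-2 + 12)) = (-293 + J)/(d + sqrt(10)))
(-238765 + K(-419, 321))*(169453 + 94805) = (-238765 + (-293 + 321)/(-419 + sqrt(10)))*(169453 + 94805) = (-238765 + 28/(-419 + sqrt(10)))*264258 = -63095561370 + 7399224/(-419 + sqrt(10))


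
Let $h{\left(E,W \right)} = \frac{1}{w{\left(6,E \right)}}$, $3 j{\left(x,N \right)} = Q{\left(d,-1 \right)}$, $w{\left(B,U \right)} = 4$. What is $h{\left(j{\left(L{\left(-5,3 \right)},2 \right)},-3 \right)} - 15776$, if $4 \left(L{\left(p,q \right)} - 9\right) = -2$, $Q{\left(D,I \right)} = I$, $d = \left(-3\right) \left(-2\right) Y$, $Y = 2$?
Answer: $- \frac{63103}{4} \approx -15776.0$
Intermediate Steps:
$d = 12$ ($d = \left(-3\right) \left(-2\right) 2 = 6 \cdot 2 = 12$)
$L{\left(p,q \right)} = \frac{17}{2}$ ($L{\left(p,q \right)} = 9 + \frac{1}{4} \left(-2\right) = 9 - \frac{1}{2} = \frac{17}{2}$)
$j{\left(x,N \right)} = - \frac{1}{3}$ ($j{\left(x,N \right)} = \frac{1}{3} \left(-1\right) = - \frac{1}{3}$)
$h{\left(E,W \right)} = \frac{1}{4}$
$h{\left(j{\left(L{\left(-5,3 \right)},2 \right)},-3 \right)} - 15776 = \frac{1}{4} - 15776 = - \frac{63103}{4}$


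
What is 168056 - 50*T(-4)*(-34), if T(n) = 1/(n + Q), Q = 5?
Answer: 169756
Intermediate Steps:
T(n) = 1/(5 + n) (T(n) = 1/(n + 5) = 1/(5 + n))
168056 - 50*T(-4)*(-34) = 168056 - 50/(5 - 4)*(-34) = 168056 - 50/1*(-34) = 168056 - 50*1*(-34) = 168056 - 50*(-34) = 168056 + 1700 = 169756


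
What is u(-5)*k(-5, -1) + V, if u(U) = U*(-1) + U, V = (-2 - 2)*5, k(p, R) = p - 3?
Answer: -20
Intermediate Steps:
k(p, R) = -3 + p
V = -20 (V = -4*5 = -20)
u(U) = 0 (u(U) = -U + U = 0)
u(-5)*k(-5, -1) + V = 0*(-3 - 5) - 20 = 0*(-8) - 20 = 0 - 20 = -20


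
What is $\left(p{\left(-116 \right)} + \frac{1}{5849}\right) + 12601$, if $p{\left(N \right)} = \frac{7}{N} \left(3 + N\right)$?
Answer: $\frac{8554203559}{678484} \approx 12608.0$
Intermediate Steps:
$p{\left(N \right)} = \frac{7 \left(3 + N\right)}{N}$
$\left(p{\left(-116 \right)} + \frac{1}{5849}\right) + 12601 = \left(\left(7 + \frac{21}{-116}\right) + \frac{1}{5849}\right) + 12601 = \left(\left(7 + 21 \left(- \frac{1}{116}\right)\right) + \frac{1}{5849}\right) + 12601 = \left(\left(7 - \frac{21}{116}\right) + \frac{1}{5849}\right) + 12601 = \left(\frac{791}{116} + \frac{1}{5849}\right) + 12601 = \frac{4626675}{678484} + 12601 = \frac{8554203559}{678484}$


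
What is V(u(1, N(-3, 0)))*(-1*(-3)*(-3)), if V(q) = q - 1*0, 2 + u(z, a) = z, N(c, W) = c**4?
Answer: 9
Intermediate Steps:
u(z, a) = -2 + z
V(q) = q (V(q) = q + 0 = q)
V(u(1, N(-3, 0)))*(-1*(-3)*(-3)) = (-2 + 1)*(-1*(-3)*(-3)) = -3*(-3) = -1*(-9) = 9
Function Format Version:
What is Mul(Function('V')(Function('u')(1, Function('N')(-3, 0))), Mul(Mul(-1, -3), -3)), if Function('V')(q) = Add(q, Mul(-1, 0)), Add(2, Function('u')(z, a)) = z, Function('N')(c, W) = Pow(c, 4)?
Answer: 9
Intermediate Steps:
Function('u')(z, a) = Add(-2, z)
Function('V')(q) = q (Function('V')(q) = Add(q, 0) = q)
Mul(Function('V')(Function('u')(1, Function('N')(-3, 0))), Mul(Mul(-1, -3), -3)) = Mul(Add(-2, 1), Mul(Mul(-1, -3), -3)) = Mul(-1, Mul(3, -3)) = Mul(-1, -9) = 9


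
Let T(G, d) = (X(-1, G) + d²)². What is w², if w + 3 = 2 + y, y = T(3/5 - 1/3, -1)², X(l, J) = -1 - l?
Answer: 0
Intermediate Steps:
T(G, d) = d⁴ (T(G, d) = ((-1 - 1*(-1)) + d²)² = ((-1 + 1) + d²)² = (0 + d²)² = (d²)² = d⁴)
y = 1 (y = ((-1)⁴)² = 1² = 1)
w = 0 (w = -3 + (2 + 1) = -3 + 3 = 0)
w² = 0² = 0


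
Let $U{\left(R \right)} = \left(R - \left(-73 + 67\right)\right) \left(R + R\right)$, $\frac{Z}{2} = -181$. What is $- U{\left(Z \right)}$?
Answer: $-257744$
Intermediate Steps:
$Z = -362$ ($Z = 2 \left(-181\right) = -362$)
$U{\left(R \right)} = 2 R \left(6 + R\right)$ ($U{\left(R \right)} = \left(R - -6\right) 2 R = \left(R + 6\right) 2 R = \left(6 + R\right) 2 R = 2 R \left(6 + R\right)$)
$- U{\left(Z \right)} = - 2 \left(-362\right) \left(6 - 362\right) = - 2 \left(-362\right) \left(-356\right) = \left(-1\right) 257744 = -257744$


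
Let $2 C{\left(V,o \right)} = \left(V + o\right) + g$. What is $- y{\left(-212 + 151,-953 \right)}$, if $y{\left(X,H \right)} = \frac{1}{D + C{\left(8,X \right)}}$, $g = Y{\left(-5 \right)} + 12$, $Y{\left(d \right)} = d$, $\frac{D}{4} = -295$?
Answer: $\frac{1}{1203} \approx 0.00083125$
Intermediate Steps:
$D = -1180$ ($D = 4 \left(-295\right) = -1180$)
$g = 7$ ($g = -5 + 12 = 7$)
$C{\left(V,o \right)} = \frac{7}{2} + \frac{V}{2} + \frac{o}{2}$ ($C{\left(V,o \right)} = \frac{\left(V + o\right) + 7}{2} = \frac{7 + V + o}{2} = \frac{7}{2} + \frac{V}{2} + \frac{o}{2}$)
$y{\left(X,H \right)} = \frac{1}{- \frac{2345}{2} + \frac{X}{2}}$ ($y{\left(X,H \right)} = \frac{1}{-1180 + \left(\frac{7}{2} + \frac{1}{2} \cdot 8 + \frac{X}{2}\right)} = \frac{1}{-1180 + \left(\frac{7}{2} + 4 + \frac{X}{2}\right)} = \frac{1}{-1180 + \left(\frac{15}{2} + \frac{X}{2}\right)} = \frac{1}{- \frac{2345}{2} + \frac{X}{2}}$)
$- y{\left(-212 + 151,-953 \right)} = - \frac{2}{-2345 + \left(-212 + 151\right)} = - \frac{2}{-2345 - 61} = - \frac{2}{-2406} = - \frac{2 \left(-1\right)}{2406} = \left(-1\right) \left(- \frac{1}{1203}\right) = \frac{1}{1203}$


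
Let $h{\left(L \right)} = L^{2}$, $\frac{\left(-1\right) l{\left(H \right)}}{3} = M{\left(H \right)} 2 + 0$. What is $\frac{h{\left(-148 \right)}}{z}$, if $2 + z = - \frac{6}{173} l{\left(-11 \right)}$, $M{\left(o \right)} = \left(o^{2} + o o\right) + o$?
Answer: $\frac{1894696}{3985} \approx 475.46$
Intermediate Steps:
$M{\left(o \right)} = o + 2 o^{2}$ ($M{\left(o \right)} = \left(o^{2} + o^{2}\right) + o = 2 o^{2} + o = o + 2 o^{2}$)
$l{\left(H \right)} = - 6 H \left(1 + 2 H\right)$ ($l{\left(H \right)} = - 3 \left(H \left(1 + 2 H\right) 2 + 0\right) = - 3 \left(2 H \left(1 + 2 H\right) + 0\right) = - 3 \cdot 2 H \left(1 + 2 H\right) = - 6 H \left(1 + 2 H\right)$)
$z = \frac{7970}{173}$ ($z = -2 + - \frac{6}{173} \left(\left(-6\right) \left(-11\right) \left(1 + 2 \left(-11\right)\right)\right) = -2 + \left(-6\right) \frac{1}{173} \left(\left(-6\right) \left(-11\right) \left(1 - 22\right)\right) = -2 - \frac{6 \left(\left(-6\right) \left(-11\right) \left(-21\right)\right)}{173} = -2 - - \frac{8316}{173} = -2 + \frac{8316}{173} = \frac{7970}{173} \approx 46.069$)
$\frac{h{\left(-148 \right)}}{z} = \frac{\left(-148\right)^{2}}{\frac{7970}{173}} = 21904 \cdot \frac{173}{7970} = \frac{1894696}{3985}$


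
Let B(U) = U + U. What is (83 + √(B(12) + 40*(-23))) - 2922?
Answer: -2839 + 8*I*√14 ≈ -2839.0 + 29.933*I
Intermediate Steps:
B(U) = 2*U
(83 + √(B(12) + 40*(-23))) - 2922 = (83 + √(2*12 + 40*(-23))) - 2922 = (83 + √(24 - 920)) - 2922 = (83 + √(-896)) - 2922 = (83 + 8*I*√14) - 2922 = -2839 + 8*I*√14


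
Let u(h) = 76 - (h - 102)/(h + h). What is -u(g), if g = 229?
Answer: -34681/458 ≈ -75.723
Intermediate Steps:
u(h) = 76 - (-102 + h)/(2*h)
-u(g) = -(151/2 + 51/229) = -1*34681/458 = -34681/458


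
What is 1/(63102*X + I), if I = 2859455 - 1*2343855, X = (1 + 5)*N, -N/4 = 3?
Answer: -1/4027744 ≈ -2.4828e-7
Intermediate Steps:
N = -12 (N = -4*3 = -12)
X = -72 (X = (1 + 5)*(-12) = 6*(-12) = -72)
I = 515600 (I = 2859455 - 2343855 = 515600)
1/(63102*X + I) = 1/(63102*(-72) + 515600) = 1/(-4543344 + 515600) = 1/(-4027744) = -1/4027744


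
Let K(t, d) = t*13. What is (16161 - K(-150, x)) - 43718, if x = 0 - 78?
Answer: -25607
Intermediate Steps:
x = -78
K(t, d) = 13*t
(16161 - K(-150, x)) - 43718 = (16161 - 13*(-150)) - 43718 = (16161 - 1*(-1950)) - 43718 = (16161 + 1950) - 43718 = 18111 - 43718 = -25607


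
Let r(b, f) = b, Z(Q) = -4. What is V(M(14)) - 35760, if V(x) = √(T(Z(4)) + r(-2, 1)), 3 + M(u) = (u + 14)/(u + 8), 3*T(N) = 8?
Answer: -35760 + √6/3 ≈ -35759.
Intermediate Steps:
T(N) = 8/3 (T(N) = (⅓)*8 = 8/3)
M(u) = -3 + (14 + u)/(8 + u) (M(u) = -3 + (u + 14)/(u + 8) = -3 + (14 + u)/(8 + u))
V(x) = √6/3 (V(x) = √(8/3 - 2) = √(⅔) = √6/3)
V(M(14)) - 35760 = √6/3 - 35760 = -35760 + √6/3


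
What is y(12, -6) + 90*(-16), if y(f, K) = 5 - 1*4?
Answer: -1439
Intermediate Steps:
y(f, K) = 1 (y(f, K) = 5 - 4 = 1)
y(12, -6) + 90*(-16) = 1 + 90*(-16) = 1 - 1440 = -1439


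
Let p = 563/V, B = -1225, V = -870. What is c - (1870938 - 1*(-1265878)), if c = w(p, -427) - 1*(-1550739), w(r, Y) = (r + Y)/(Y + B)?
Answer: -2279572935427/1437240 ≈ -1.5861e+6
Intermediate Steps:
p = -563/870 (p = 563/(-870) = 563*(-1/870) = -563/870 ≈ -0.64713)
w(r, Y) = (Y + r)/(-1225 + Y) (w(r, Y) = (r + Y)/(Y - 1225) = (Y + r)/(-1225 + Y))
c = 2228784492413/1437240 (c = (-427 - 563/870)/(-1225 - 427) - 1*(-1550739) = -372053/870/(-1652) + 1550739 = -1/1652*(-372053/870) + 1550739 = 372053/1437240 + 1550739 = 2228784492413/1437240 ≈ 1.5507e+6)
c - (1870938 - 1*(-1265878)) = 2228784492413/1437240 - (1870938 - 1*(-1265878)) = 2228784492413/1437240 - (1870938 + 1265878) = 2228784492413/1437240 - 1*3136816 = 2228784492413/1437240 - 3136816 = -2279572935427/1437240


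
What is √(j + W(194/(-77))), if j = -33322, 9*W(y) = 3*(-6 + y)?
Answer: I*√1778246778/231 ≈ 182.55*I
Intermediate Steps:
W(y) = -2 + y/3 (W(y) = (3*(-6 + y))/9 = (-18 + 3*y)/9 = -2 + y/3)
√(j + W(194/(-77))) = √(-33322 + (-2 + (194/(-77))/3)) = √(-33322 + (-2 + (194*(-1/77))/3)) = √(-33322 + (-2 + (⅓)*(-194/77))) = √(-33322 + (-2 - 194/231)) = √(-33322 - 656/231) = √(-7698038/231) = I*√1778246778/231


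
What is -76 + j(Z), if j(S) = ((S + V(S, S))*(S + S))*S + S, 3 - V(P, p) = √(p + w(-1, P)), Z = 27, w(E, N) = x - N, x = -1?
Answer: 43691 - 1458*I ≈ 43691.0 - 1458.0*I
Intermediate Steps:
w(E, N) = -1 - N
V(P, p) = 3 - √(-1 + p - P) (V(P, p) = 3 - √(p + (-1 - P)) = 3 - √(-1 + p - P))
j(S) = S + 2*S²*(3 + S - I) (j(S) = ((S + (3 - √(-1 + S - S)))*(S + S))*S + S = ((S + (3 - √(-1)))*(2*S))*S + S = ((S + (3 - I))*(2*S))*S + S = ((3 + S - I)*(2*S))*S + S = (2*S*(3 + S - I))*S + S = 2*S²*(3 + S - I) + S = S + 2*S²*(3 + S - I))
-76 + j(Z) = -76 + 27*(1 + 2*27² - 2*27*(-3 + I)) = -76 + 27*(1 + 2*729 + (162 - 54*I)) = -76 + 27*(1 + 1458 + (162 - 54*I)) = -76 + 27*(1621 - 54*I) = -76 + (43767 - 1458*I) = 43691 - 1458*I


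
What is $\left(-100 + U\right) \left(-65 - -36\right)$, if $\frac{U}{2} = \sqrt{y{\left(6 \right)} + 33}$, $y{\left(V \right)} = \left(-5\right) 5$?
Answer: $2900 - 116 \sqrt{2} \approx 2736.0$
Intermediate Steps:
$y{\left(V \right)} = -25$
$U = 4 \sqrt{2}$ ($U = 2 \sqrt{-25 + 33} = 2 \sqrt{8} = 2 \cdot 2 \sqrt{2} = 4 \sqrt{2} \approx 5.6569$)
$\left(-100 + U\right) \left(-65 - -36\right) = \left(-100 + 4 \sqrt{2}\right) \left(-65 - -36\right) = \left(-100 + 4 \sqrt{2}\right) \left(-65 + 36\right) = \left(-100 + 4 \sqrt{2}\right) \left(-29\right) = 2900 - 116 \sqrt{2}$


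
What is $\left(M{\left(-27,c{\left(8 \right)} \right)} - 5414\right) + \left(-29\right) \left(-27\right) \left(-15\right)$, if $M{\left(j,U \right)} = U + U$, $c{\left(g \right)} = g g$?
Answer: $-17031$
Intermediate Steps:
$c{\left(g \right)} = g^{2}$
$M{\left(j,U \right)} = 2 U$
$\left(M{\left(-27,c{\left(8 \right)} \right)} - 5414\right) + \left(-29\right) \left(-27\right) \left(-15\right) = \left(2 \cdot 8^{2} - 5414\right) + \left(-29\right) \left(-27\right) \left(-15\right) = \left(2 \cdot 64 - 5414\right) + 783 \left(-15\right) = \left(128 - 5414\right) - 11745 = -5286 - 11745 = -17031$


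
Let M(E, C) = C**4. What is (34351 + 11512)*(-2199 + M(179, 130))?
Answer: 13098830577263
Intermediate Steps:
(34351 + 11512)*(-2199 + M(179, 130)) = (34351 + 11512)*(-2199 + 130**4) = 45863*(-2199 + 285610000) = 45863*285607801 = 13098830577263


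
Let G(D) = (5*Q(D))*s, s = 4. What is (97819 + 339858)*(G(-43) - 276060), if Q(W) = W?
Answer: -121201514840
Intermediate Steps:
G(D) = 20*D (G(D) = (5*D)*4 = 20*D)
(97819 + 339858)*(G(-43) - 276060) = (97819 + 339858)*(20*(-43) - 276060) = 437677*(-860 - 276060) = 437677*(-276920) = -121201514840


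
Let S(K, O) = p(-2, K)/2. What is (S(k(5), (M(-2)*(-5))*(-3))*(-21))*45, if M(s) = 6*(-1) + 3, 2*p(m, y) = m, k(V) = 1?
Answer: 945/2 ≈ 472.50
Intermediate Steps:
p(m, y) = m/2
M(s) = -3 (M(s) = -6 + 3 = -3)
S(K, O) = -1/2 (S(K, O) = ((1/2)*(-2))/2 = -1*1/2 = -1/2)
(S(k(5), (M(-2)*(-5))*(-3))*(-21))*45 = -1/2*(-21)*45 = (21/2)*45 = 945/2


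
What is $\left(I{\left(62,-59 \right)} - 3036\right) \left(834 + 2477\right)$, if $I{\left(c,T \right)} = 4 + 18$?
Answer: $-9979354$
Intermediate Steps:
$I{\left(c,T \right)} = 22$
$\left(I{\left(62,-59 \right)} - 3036\right) \left(834 + 2477\right) = \left(22 - 3036\right) \left(834 + 2477\right) = \left(-3014\right) 3311 = -9979354$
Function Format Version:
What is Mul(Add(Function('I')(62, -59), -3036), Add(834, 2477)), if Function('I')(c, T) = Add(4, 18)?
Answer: -9979354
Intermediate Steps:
Function('I')(c, T) = 22
Mul(Add(Function('I')(62, -59), -3036), Add(834, 2477)) = Mul(Add(22, -3036), Add(834, 2477)) = Mul(-3014, 3311) = -9979354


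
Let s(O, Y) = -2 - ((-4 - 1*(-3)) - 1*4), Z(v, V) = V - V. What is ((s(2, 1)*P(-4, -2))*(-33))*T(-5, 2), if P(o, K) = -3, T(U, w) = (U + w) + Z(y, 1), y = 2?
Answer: -891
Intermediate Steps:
Z(v, V) = 0
T(U, w) = U + w (T(U, w) = (U + w) + 0 = U + w)
s(O, Y) = 3 (s(O, Y) = -2 - ((-4 + 3) - 4) = -2 - (-1 - 4) = -2 - 1*(-5) = -2 + 5 = 3)
((s(2, 1)*P(-4, -2))*(-33))*T(-5, 2) = ((3*(-3))*(-33))*(-5 + 2) = -9*(-33)*(-3) = 297*(-3) = -891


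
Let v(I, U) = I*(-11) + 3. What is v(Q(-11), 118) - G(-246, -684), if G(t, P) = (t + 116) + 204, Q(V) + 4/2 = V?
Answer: 72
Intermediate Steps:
Q(V) = -2 + V
v(I, U) = 3 - 11*I (v(I, U) = -11*I + 3 = 3 - 11*I)
G(t, P) = 320 + t (G(t, P) = (116 + t) + 204 = 320 + t)
v(Q(-11), 118) - G(-246, -684) = (3 - 11*(-2 - 11)) - (320 - 246) = (3 - 11*(-13)) - 1*74 = (3 + 143) - 74 = 146 - 74 = 72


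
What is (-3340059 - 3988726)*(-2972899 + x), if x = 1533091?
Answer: 10552043273280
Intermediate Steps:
(-3340059 - 3988726)*(-2972899 + x) = (-3340059 - 3988726)*(-2972899 + 1533091) = -7328785*(-1439808) = 10552043273280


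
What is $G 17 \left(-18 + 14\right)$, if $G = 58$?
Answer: $-3944$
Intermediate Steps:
$G 17 \left(-18 + 14\right) = 58 \cdot 17 \left(-18 + 14\right) = 58 \cdot 17 \left(-4\right) = 58 \left(-68\right) = -3944$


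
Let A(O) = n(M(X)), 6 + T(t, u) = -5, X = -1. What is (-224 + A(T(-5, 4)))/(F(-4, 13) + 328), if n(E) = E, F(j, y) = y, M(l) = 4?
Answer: -20/31 ≈ -0.64516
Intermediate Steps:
T(t, u) = -11 (T(t, u) = -6 - 5 = -11)
A(O) = 4
(-224 + A(T(-5, 4)))/(F(-4, 13) + 328) = (-224 + 4)/(13 + 328) = -220/341 = -220*1/341 = -20/31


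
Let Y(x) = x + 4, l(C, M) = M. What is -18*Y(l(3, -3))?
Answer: -18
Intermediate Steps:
Y(x) = 4 + x
-18*Y(l(3, -3)) = -18*(4 - 3) = -18*1 = -18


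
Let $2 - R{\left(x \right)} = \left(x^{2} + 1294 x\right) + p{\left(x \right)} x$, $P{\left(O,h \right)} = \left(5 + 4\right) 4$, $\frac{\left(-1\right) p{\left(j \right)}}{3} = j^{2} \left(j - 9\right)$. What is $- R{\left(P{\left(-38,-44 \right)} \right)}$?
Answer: $-3731258$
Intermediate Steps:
$p{\left(j \right)} = - 3 j^{2} \left(-9 + j\right)$ ($p{\left(j \right)} = - 3 j^{2} \left(j - 9\right) = - 3 j^{2} \left(-9 + j\right)$)
$P{\left(O,h \right)} = 36$ ($P{\left(O,h \right)} = 9 \cdot 4 = 36$)
$R{\left(x \right)} = 2 - x^{2} - 1294 x - 3 x^{3} \left(9 - x\right)$ ($R{\left(x \right)} = 2 - \left(\left(x^{2} + 1294 x\right) + 3 x^{2} \left(9 - x\right) x\right) = 2 - \left(\left(x^{2} + 1294 x\right) + 3 x^{3} \left(9 - x\right)\right) = 2 - \left(x^{2} + 1294 x + 3 x^{3} \left(9 - x\right)\right) = 2 - x^{2} - 1294 x - 3 x^{3} \left(9 - x\right)$)
$- R{\left(P{\left(-38,-44 \right)} \right)} = - (2 - 36^{2} - 46584 + 3 \cdot 36^{3} \left(-9 + 36\right)) = - (2 - 1296 - 46584 + 3 \cdot 46656 \cdot 27) = - (2 - 1296 - 46584 + 3779136) = \left(-1\right) 3731258 = -3731258$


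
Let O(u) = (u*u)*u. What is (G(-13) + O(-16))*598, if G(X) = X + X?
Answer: -2464956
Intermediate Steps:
G(X) = 2*X
O(u) = u³ (O(u) = u²*u = u³)
(G(-13) + O(-16))*598 = (2*(-13) + (-16)³)*598 = (-26 - 4096)*598 = -4122*598 = -2464956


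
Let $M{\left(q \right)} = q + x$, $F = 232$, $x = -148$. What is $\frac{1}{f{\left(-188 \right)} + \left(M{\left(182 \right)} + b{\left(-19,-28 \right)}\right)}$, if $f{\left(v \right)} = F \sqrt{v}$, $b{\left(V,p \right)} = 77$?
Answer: $\frac{111}{10131233} - \frac{464 i \sqrt{47}}{10131233} \approx 1.0956 \cdot 10^{-5} - 0.00031398 i$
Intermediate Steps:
$M{\left(q \right)} = -148 + q$ ($M{\left(q \right)} = q - 148 = -148 + q$)
$f{\left(v \right)} = 232 \sqrt{v}$
$\frac{1}{f{\left(-188 \right)} + \left(M{\left(182 \right)} + b{\left(-19,-28 \right)}\right)} = \frac{1}{232 \sqrt{-188} + \left(\left(-148 + 182\right) + 77\right)} = \frac{1}{232 \cdot 2 i \sqrt{47} + \left(34 + 77\right)} = \frac{1}{464 i \sqrt{47} + 111} = \frac{1}{111 + 464 i \sqrt{47}}$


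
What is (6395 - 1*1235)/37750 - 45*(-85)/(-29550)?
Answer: 10779/1487350 ≈ 0.0072471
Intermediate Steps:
(6395 - 1*1235)/37750 - 45*(-85)/(-29550) = (6395 - 1235)*(1/37750) + 3825*(-1/29550) = 5160*(1/37750) - 51/394 = 516/3775 - 51/394 = 10779/1487350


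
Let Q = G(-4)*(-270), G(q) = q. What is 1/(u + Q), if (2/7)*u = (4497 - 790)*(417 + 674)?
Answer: 2/28312519 ≈ 7.0640e-8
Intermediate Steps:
u = 28310359/2 (u = 7*((4497 - 790)*(417 + 674))/2 = 7*(3707*1091)/2 = (7/2)*4044337 = 28310359/2 ≈ 1.4155e+7)
Q = 1080 (Q = -4*(-270) = 1080)
1/(u + Q) = 1/(28310359/2 + 1080) = 1/(28312519/2) = 2/28312519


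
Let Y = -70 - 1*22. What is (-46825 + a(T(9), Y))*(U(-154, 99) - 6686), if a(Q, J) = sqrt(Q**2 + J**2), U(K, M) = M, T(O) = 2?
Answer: 308436275 - 13174*sqrt(2117) ≈ 3.0783e+8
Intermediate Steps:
Y = -92 (Y = -70 - 22 = -92)
a(Q, J) = sqrt(J**2 + Q**2)
(-46825 + a(T(9), Y))*(U(-154, 99) - 6686) = (-46825 + sqrt((-92)**2 + 2**2))*(99 - 6686) = (-46825 + sqrt(8464 + 4))*(-6587) = (-46825 + sqrt(8468))*(-6587) = (-46825 + 2*sqrt(2117))*(-6587) = 308436275 - 13174*sqrt(2117)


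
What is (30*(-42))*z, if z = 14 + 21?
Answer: -44100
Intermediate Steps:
z = 35
(30*(-42))*z = (30*(-42))*35 = -1260*35 = -44100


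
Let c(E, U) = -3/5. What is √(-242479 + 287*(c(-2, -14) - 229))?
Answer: 3*I*√856595/5 ≈ 555.31*I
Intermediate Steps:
c(E, U) = -⅗ (c(E, U) = -3*⅕ = -⅗)
√(-242479 + 287*(c(-2, -14) - 229)) = √(-242479 + 287*(-⅗ - 229)) = √(-242479 + 287*(-1148/5)) = √(-242479 - 329476/5) = √(-1541871/5) = 3*I*√856595/5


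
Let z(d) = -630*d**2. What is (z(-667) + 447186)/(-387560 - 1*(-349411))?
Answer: 279832884/38149 ≈ 7335.3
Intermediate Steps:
(z(-667) + 447186)/(-387560 - 1*(-349411)) = (-630*(-667)**2 + 447186)/(-387560 - 1*(-349411)) = (-630*444889 + 447186)/(-387560 + 349411) = (-280280070 + 447186)/(-38149) = -279832884*(-1/38149) = 279832884/38149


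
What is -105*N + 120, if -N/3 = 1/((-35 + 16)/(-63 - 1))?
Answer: 22440/19 ≈ 1181.1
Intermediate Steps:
N = -192/19 (N = -3*(-63 - 1)/(-35 + 16) = -3/((-19/(-64))) = -3/((-19*(-1/64))) = -3/19/64 = -3*64/19 = -192/19 ≈ -10.105)
-105*N + 120 = -105*(-192/19) + 120 = 20160/19 + 120 = 22440/19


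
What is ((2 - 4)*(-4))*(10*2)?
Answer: 160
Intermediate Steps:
((2 - 4)*(-4))*(10*2) = -2*(-4)*20 = 8*20 = 160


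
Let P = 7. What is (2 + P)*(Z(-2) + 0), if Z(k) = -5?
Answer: -45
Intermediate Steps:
(2 + P)*(Z(-2) + 0) = (2 + 7)*(-5 + 0) = 9*(-5) = -45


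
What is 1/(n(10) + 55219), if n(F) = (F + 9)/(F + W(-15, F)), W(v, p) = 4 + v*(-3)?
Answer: 59/3257940 ≈ 1.8110e-5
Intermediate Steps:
W(v, p) = 4 - 3*v
n(F) = (9 + F)/(49 + F) (n(F) = (F + 9)/(F + (4 - 3*(-15))) = (9 + F)/(F + (4 + 45)) = (9 + F)/(F + 49) = (9 + F)/(49 + F))
1/(n(10) + 55219) = 1/((9 + 10)/(49 + 10) + 55219) = 1/(19/59 + 55219) = 1/(3257940/59) = 59/3257940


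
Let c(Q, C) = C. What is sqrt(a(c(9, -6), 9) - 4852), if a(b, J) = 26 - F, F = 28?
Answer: I*sqrt(4854) ≈ 69.671*I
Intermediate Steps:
a(b, J) = -2 (a(b, J) = 26 - 1*28 = 26 - 28 = -2)
sqrt(a(c(9, -6), 9) - 4852) = sqrt(-2 - 4852) = sqrt(-4854) = I*sqrt(4854)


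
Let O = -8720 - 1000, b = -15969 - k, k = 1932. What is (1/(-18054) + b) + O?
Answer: -498669535/18054 ≈ -27621.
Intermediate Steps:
b = -17901 (b = -15969 - 1*1932 = -15969 - 1932 = -17901)
O = -9720
(1/(-18054) + b) + O = (1/(-18054) - 17901) - 9720 = (-1/18054 - 17901) - 9720 = -323184655/18054 - 9720 = -498669535/18054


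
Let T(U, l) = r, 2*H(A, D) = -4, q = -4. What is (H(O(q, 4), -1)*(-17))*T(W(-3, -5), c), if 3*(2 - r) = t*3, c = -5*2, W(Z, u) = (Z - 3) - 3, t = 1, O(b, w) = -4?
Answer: 34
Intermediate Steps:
H(A, D) = -2 (H(A, D) = (½)*(-4) = -2)
W(Z, u) = -6 + Z (W(Z, u) = (-3 + Z) - 3 = -6 + Z)
c = -10
r = 1 (r = 2 - 3/3 = 2 - ⅓*3 = 2 - 1 = 1)
T(U, l) = 1
(H(O(q, 4), -1)*(-17))*T(W(-3, -5), c) = -2*(-17)*1 = 34*1 = 34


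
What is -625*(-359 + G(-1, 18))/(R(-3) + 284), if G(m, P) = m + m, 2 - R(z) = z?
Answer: 225625/289 ≈ 780.71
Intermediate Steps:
R(z) = 2 - z
G(m, P) = 2*m
-625*(-359 + G(-1, 18))/(R(-3) + 284) = -625*(-359 + 2*(-1))/((2 - 1*(-3)) + 284) = -625*(-359 - 2)/((2 + 3) + 284) = -(-225625)/(5 + 284) = -(-225625)/289 = -625*(-361/289) = 225625/289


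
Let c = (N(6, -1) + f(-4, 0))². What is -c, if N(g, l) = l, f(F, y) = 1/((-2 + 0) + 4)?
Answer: -¼ ≈ -0.25000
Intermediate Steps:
f(F, y) = ½ (f(F, y) = 1/(-2 + 4) = 1/2 = ½)
c = ¼ (c = (-1 + ½)² = (-½)² = ¼ ≈ 0.25000)
-c = -1*¼ = -¼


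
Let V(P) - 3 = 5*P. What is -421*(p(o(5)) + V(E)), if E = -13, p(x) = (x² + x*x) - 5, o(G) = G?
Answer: 7157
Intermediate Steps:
p(x) = -5 + 2*x² (p(x) = (x² + x²) - 5 = 2*x² - 5 = -5 + 2*x²)
V(P) = 3 + 5*P
-421*(p(o(5)) + V(E)) = -421*((-5 + 2*5²) + (3 + 5*(-13))) = -421*((-5 + 2*25) + (3 - 65)) = -421*((-5 + 50) - 62) = -421*(45 - 62) = -421*(-17) = 7157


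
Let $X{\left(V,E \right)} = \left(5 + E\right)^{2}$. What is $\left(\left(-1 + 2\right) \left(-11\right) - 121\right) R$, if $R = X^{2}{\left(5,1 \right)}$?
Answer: $-171072$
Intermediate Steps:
$R = 1296$ ($R = \left(\left(5 + 1\right)^{2}\right)^{2} = \left(6^{2}\right)^{2} = 36^{2} = 1296$)
$\left(\left(-1 + 2\right) \left(-11\right) - 121\right) R = \left(\left(-1 + 2\right) \left(-11\right) - 121\right) 1296 = \left(1 \left(-11\right) - 121\right) 1296 = \left(-11 - 121\right) 1296 = \left(-132\right) 1296 = -171072$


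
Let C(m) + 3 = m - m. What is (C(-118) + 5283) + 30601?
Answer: 35881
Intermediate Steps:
C(m) = -3 (C(m) = -3 + (m - m) = -3 + 0 = -3)
(C(-118) + 5283) + 30601 = (-3 + 5283) + 30601 = 5280 + 30601 = 35881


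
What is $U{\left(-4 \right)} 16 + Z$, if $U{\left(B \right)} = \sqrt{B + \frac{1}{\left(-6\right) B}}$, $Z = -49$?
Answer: $-49 + \frac{4 i \sqrt{570}}{3} \approx -49.0 + 31.833 i$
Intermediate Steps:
$U{\left(B \right)} = \sqrt{B - \frac{1}{6 B}}$
$U{\left(-4 \right)} 16 + Z = \frac{\sqrt{- \frac{6}{-4} + 36 \left(-4\right)}}{6} \cdot 16 - 49 = \frac{\sqrt{\left(-6\right) \left(- \frac{1}{4}\right) - 144}}{6} \cdot 16 - 49 = \frac{\sqrt{\frac{3}{2} - 144}}{6} \cdot 16 - 49 = \frac{\sqrt{- \frac{285}{2}}}{6} \cdot 16 - 49 = \frac{\frac{1}{2} i \sqrt{570}}{6} \cdot 16 - 49 = \frac{i \sqrt{570}}{12} \cdot 16 - 49 = \frac{4 i \sqrt{570}}{3} - 49 = -49 + \frac{4 i \sqrt{570}}{3}$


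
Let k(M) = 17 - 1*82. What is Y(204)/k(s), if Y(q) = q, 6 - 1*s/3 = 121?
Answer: -204/65 ≈ -3.1385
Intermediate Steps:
s = -345 (s = 18 - 3*121 = 18 - 363 = -345)
k(M) = -65 (k(M) = 17 - 82 = -65)
Y(204)/k(s) = 204/(-65) = 204*(-1/65) = -204/65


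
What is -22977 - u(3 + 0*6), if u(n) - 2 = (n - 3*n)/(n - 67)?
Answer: -735331/32 ≈ -22979.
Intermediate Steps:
u(n) = 2 - 2*n/(-67 + n) (u(n) = 2 + (n - 3*n)/(n - 67) = 2 + (-2*n)/(-67 + n) = 2 - 2*n/(-67 + n))
-22977 - u(3 + 0*6) = -22977 - (-134)/(-67 + (3 + 0*6)) = -22977 - (-134)/(-67 + (3 + 0)) = -22977 - (-134)/(-67 + 3) = -22977 - (-134)/(-64) = -22977 - (-134)*(-1)/64 = -22977 - 1*67/32 = -22977 - 67/32 = -735331/32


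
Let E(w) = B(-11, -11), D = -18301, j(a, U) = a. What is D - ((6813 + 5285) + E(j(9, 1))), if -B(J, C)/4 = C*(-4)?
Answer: -30223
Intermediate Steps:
B(J, C) = 16*C (B(J, C) = -4*C*(-4) = -(-16)*C = 16*C)
E(w) = -176 (E(w) = 16*(-11) = -176)
D - ((6813 + 5285) + E(j(9, 1))) = -18301 - ((6813 + 5285) - 176) = -18301 - (12098 - 176) = -18301 - 1*11922 = -18301 - 11922 = -30223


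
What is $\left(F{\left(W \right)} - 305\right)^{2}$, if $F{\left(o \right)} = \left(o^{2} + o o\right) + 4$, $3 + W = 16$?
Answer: $1369$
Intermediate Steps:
$W = 13$ ($W = -3 + 16 = 13$)
$F{\left(o \right)} = 4 + 2 o^{2}$ ($F{\left(o \right)} = \left(o^{2} + o^{2}\right) + 4 = 2 o^{2} + 4 = 4 + 2 o^{2}$)
$\left(F{\left(W \right)} - 305\right)^{2} = \left(\left(4 + 2 \cdot 13^{2}\right) - 305\right)^{2} = \left(\left(4 + 2 \cdot 169\right) - 305\right)^{2} = \left(\left(4 + 338\right) - 305\right)^{2} = \left(342 - 305\right)^{2} = 37^{2} = 1369$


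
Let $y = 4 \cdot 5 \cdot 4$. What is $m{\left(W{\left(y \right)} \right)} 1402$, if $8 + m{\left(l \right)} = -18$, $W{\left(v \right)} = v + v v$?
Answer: $-36452$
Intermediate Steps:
$y = 80$ ($y = 20 \cdot 4 = 80$)
$W{\left(v \right)} = v + v^{2}$
$m{\left(l \right)} = -26$ ($m{\left(l \right)} = -8 - 18 = -26$)
$m{\left(W{\left(y \right)} \right)} 1402 = \left(-26\right) 1402 = -36452$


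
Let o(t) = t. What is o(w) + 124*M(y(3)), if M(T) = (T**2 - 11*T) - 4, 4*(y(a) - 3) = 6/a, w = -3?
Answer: -3754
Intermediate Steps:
y(a) = 3 + 3/(2*a) (y(a) = 3 + (6/a)/4 = 3 + 3/(2*a))
M(T) = -4 + T**2 - 11*T
o(w) + 124*M(y(3)) = -3 + 124*(-4 + (3 + (3/2)/3)**2 - 11*(3 + (3/2)/3)) = -3 + 124*(-4 + (3 + (3/2)*(1/3))**2 - 11*(3 + (3/2)*(1/3))) = -3 + 124*(-4 + (3 + 1/2)**2 - 11*(3 + 1/2)) = -3 + 124*(-4 + (7/2)**2 - 11*7/2) = -3 + 124*(-4 + 49/4 - 77/2) = -3 + 124*(-121/4) = -3 - 3751 = -3754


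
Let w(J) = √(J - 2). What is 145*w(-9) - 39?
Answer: -39 + 145*I*√11 ≈ -39.0 + 480.91*I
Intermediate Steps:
w(J) = √(-2 + J)
145*w(-9) - 39 = 145*√(-2 - 9) - 39 = 145*√(-11) - 39 = 145*(I*√11) - 39 = 145*I*√11 - 39 = -39 + 145*I*√11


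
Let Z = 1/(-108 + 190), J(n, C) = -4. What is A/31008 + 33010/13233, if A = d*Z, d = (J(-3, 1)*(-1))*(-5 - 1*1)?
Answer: 3497198207/1401956952 ≈ 2.4945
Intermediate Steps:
Z = 1/82 ≈ 0.012195
d = -24 (d = (-4*(-1))*(-5 - 1*1) = 4*(-5 - 1) = 4*(-6) = -24)
A = -12/41 (A = -24*1/82 = -12/41 ≈ -0.29268)
A/31008 + 33010/13233 = -12/41/31008 + 33010/13233 = -12/41*1/31008 + 33010*(1/13233) = -1/105944 + 33010/13233 = 3497198207/1401956952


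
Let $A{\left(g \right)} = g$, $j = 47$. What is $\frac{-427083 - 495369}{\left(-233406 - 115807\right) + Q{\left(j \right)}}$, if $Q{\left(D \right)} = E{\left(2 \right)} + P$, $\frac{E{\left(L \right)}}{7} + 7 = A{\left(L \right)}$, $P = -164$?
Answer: $\frac{230613}{87353} \approx 2.64$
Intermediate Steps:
$E{\left(L \right)} = -49 + 7 L$
$Q{\left(D \right)} = -199$ ($Q{\left(D \right)} = \left(-49 + 7 \cdot 2\right) - 164 = \left(-49 + 14\right) - 164 = -35 - 164 = -199$)
$\frac{-427083 - 495369}{\left(-233406 - 115807\right) + Q{\left(j \right)}} = \frac{-427083 - 495369}{\left(-233406 - 115807\right) - 199} = - \frac{922452}{-349213 - 199} = - \frac{922452}{-349412} = \left(-922452\right) \left(- \frac{1}{349412}\right) = \frac{230613}{87353}$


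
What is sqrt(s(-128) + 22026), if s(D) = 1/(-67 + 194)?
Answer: sqrt(355257481)/127 ≈ 148.41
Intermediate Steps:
s(D) = 1/127
sqrt(s(-128) + 22026) = sqrt(1/127 + 22026) = sqrt(2797303/127) = sqrt(355257481)/127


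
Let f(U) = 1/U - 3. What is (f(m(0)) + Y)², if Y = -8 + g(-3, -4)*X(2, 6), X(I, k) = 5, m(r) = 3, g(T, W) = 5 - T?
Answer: 7744/9 ≈ 860.44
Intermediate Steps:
f(U) = -3 + 1/U (f(U) = 1/U - 3 = -3 + 1/U)
Y = 32 (Y = -8 + (5 - 1*(-3))*5 = -8 + (5 + 3)*5 = -8 + 8*5 = -8 + 40 = 32)
(f(m(0)) + Y)² = ((-3 + 1/3) + 32)² = ((-3 + ⅓) + 32)² = (-8/3 + 32)² = (88/3)² = 7744/9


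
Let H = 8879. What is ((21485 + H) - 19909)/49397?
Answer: 10455/49397 ≈ 0.21165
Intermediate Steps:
((21485 + H) - 19909)/49397 = ((21485 + 8879) - 19909)/49397 = (30364 - 19909)*(1/49397) = 10455*(1/49397) = 10455/49397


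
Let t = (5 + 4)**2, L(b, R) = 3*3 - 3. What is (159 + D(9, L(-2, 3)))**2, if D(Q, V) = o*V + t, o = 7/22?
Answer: 7080921/121 ≈ 58520.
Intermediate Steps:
L(b, R) = 6 (L(b, R) = 9 - 3 = 6)
o = 7/22 (o = 7*(1/22) = 7/22 ≈ 0.31818)
t = 81 (t = 9**2 = 81)
D(Q, V) = 81 + 7*V/22 (D(Q, V) = 7*V/22 + 81 = 81 + 7*V/22)
(159 + D(9, L(-2, 3)))**2 = (159 + (81 + (7/22)*6))**2 = (159 + (81 + 21/11))**2 = (159 + 912/11)**2 = (2661/11)**2 = 7080921/121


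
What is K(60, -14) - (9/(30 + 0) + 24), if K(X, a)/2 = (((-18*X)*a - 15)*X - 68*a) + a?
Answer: 18144517/10 ≈ 1.8145e+6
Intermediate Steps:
K(X, a) = -134*a + 2*X*(-15 - 18*X*a) (K(X, a) = 2*((((-18*X)*a - 15)*X - 68*a) + a) = 2*(((-18*X*a - 15)*X - 68*a) + a) = 2*(((-15 - 18*X*a)*X - 68*a) + a) = 2*((X*(-15 - 18*X*a) - 68*a) + a) = 2*((-68*a + X*(-15 - 18*X*a)) + a) = 2*(-67*a + X*(-15 - 18*X*a)) = -134*a + 2*X*(-15 - 18*X*a))
K(60, -14) - (9/(30 + 0) + 24) = (-134*(-14) - 30*60 - 36*(-14)*60**2) - (9/(30 + 0) + 24) = (1876 - 1800 - 36*(-14)*3600) - (9/30 + 24) = (1876 - 1800 + 1814400) - ((1/30)*9 + 24) = 1814476 - (3/10 + 24) = 1814476 - 1*243/10 = 1814476 - 243/10 = 18144517/10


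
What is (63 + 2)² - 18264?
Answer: -14039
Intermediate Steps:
(63 + 2)² - 18264 = 65² - 18264 = 4225 - 18264 = -14039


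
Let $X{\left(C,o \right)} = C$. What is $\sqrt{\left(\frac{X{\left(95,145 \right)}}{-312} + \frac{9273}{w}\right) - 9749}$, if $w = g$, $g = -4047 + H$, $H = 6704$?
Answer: $\frac{i \sqrt{1674366185351730}}{414492} \approx 98.721 i$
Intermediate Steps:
$g = 2657$ ($g = -4047 + 6704 = 2657$)
$w = 2657$
$\sqrt{\left(\frac{X{\left(95,145 \right)}}{-312} + \frac{9273}{w}\right) - 9749} = \sqrt{\left(\frac{95}{-312} + \frac{9273}{2657}\right) - 9749} = \sqrt{\left(95 \left(- \frac{1}{312}\right) + 9273 \cdot \frac{1}{2657}\right) + \left(-22815 + 13066\right)} = \sqrt{\left(- \frac{95}{312} + \frac{9273}{2657}\right) - 9749} = \sqrt{\frac{2640761}{828984} - 9749} = \sqrt{- \frac{8079124255}{828984}} = \frac{i \sqrt{1674366185351730}}{414492}$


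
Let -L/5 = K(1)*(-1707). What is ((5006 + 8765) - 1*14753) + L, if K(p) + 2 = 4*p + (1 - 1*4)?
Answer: -9517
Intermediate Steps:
K(p) = -5 + 4*p (K(p) = -2 + (4*p + (1 - 1*4)) = -2 + (4*p + (1 - 4)) = -2 + (4*p - 3) = -2 + (-3 + 4*p) = -5 + 4*p)
L = -8535 (L = -5*(-5 + 4*1)*(-1707) = -5*(-5 + 4)*(-1707) = -(-5)*(-1707) = -5*1707 = -8535)
((5006 + 8765) - 1*14753) + L = ((5006 + 8765) - 1*14753) - 8535 = (13771 - 14753) - 8535 = -982 - 8535 = -9517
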